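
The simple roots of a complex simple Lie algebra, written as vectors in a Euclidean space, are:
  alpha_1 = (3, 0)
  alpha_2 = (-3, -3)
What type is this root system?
B_2 (so(5))

Compute the Cartan integers a_ij = 2(alpha_i, alpha_j)/(alpha_j, alpha_j); the resulting 2x2 Cartan matrix is
[[2, -1], [-2, 2]].
The roots have two lengths (squared-length ratio 2:1); the short ones are alpha_{1}. The associated Dynkin diagram is a chain of 2 nodes with a double edge at one end; the terminal node there is the unique short simple root (B_2), so the type is B_2 (the algebra so(5)).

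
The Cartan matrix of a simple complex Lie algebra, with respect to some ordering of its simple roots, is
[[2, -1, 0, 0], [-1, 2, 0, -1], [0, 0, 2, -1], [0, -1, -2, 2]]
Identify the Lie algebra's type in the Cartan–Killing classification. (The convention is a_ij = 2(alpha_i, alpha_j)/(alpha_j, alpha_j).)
The matrix has rank 4 with 2's on the diagonal. Reading the off-diagonal entries as Dynkin edges (a single edge where a_ij = a_ji = -1; a double or triple edge where a_ij * a_ji = 2 or 3), the diagram is a chain of 4 nodes with a double edge at one end; the terminal node there is the unique short simple root (B_4). One simple-root ordering that puts it in standard form is (alpha_1, alpha_2, alpha_4, alpha_3). So the algebra is type B_4, i.e. so(9).

type B_4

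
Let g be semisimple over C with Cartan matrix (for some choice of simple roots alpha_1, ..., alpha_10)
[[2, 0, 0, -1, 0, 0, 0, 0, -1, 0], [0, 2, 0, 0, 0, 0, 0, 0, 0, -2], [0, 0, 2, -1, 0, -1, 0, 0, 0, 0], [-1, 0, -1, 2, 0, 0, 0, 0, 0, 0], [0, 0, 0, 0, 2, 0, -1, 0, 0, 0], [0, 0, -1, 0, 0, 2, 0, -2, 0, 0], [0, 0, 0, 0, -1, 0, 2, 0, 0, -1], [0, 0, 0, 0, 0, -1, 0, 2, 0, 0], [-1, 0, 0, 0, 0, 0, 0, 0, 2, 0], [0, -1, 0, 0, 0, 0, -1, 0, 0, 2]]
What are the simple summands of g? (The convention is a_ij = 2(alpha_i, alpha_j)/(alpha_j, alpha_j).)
B6 ⊕ C4

The diagram associated to this matrix has two connected components: the simple roots {alpha_1, alpha_3, alpha_4, alpha_6, alpha_8, alpha_9} form a chain of 6 nodes with a double edge at one end; the terminal node there is the unique short simple root (B_6), and {alpha_2, alpha_5, alpha_7, alpha_10} form a chain of 4 nodes with a double edge at one end; the terminal node there is the unique long simple root (C_4). A semisimple Lie algebra decomposes uniquely as the direct sum of simple ideals, one per connected component of its Dynkin diagram, so g ≅ B_6 ⊕ C_4 (dimension 78 + 36 = 114).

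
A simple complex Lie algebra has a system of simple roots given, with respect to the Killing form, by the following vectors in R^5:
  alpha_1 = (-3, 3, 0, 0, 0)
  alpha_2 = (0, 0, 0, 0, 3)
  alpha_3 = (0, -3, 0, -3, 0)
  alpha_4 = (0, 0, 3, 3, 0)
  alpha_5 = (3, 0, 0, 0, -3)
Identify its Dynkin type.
B5

Compute the Cartan integers a_ij = 2(alpha_i, alpha_j)/(alpha_j, alpha_j); the resulting 5x5 Cartan matrix is
[[2, 0, -1, 0, -1], [0, 2, 0, 0, -1], [-1, 0, 2, -1, 0], [0, 0, -1, 2, 0], [-1, -2, 0, 0, 2]].
The roots have two lengths (squared-length ratio 2:1); the short ones are alpha_{2}. The associated Dynkin diagram is a chain of 5 nodes with a double edge at one end; the terminal node there is the unique short simple root (B_5), so the type is B_5 (the algebra so(11)).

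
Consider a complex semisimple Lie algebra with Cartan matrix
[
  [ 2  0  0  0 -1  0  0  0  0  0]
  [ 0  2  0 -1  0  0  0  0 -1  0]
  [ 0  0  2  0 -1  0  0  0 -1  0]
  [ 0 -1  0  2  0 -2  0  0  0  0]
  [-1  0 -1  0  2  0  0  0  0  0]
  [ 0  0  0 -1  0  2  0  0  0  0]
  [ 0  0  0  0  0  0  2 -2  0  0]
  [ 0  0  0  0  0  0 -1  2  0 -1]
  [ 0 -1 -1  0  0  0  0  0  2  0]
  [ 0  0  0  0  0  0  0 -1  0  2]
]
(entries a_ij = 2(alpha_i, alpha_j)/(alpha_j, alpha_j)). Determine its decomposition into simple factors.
B_7 + C_3

The diagram associated to this matrix has two connected components: the simple roots {alpha_1, alpha_2, alpha_3, alpha_4, alpha_5, alpha_6, alpha_9} form a chain of 7 nodes with a double edge at one end; the terminal node there is the unique short simple root (B_7), and {alpha_7, alpha_8, alpha_10} form a chain of 3 nodes with a double edge at one end; the terminal node there is the unique long simple root (C_3). A semisimple Lie algebra decomposes uniquely as the direct sum of simple ideals, one per connected component of its Dynkin diagram, so g ≅ B_7 ⊕ C_3 (dimension 105 + 21 = 126).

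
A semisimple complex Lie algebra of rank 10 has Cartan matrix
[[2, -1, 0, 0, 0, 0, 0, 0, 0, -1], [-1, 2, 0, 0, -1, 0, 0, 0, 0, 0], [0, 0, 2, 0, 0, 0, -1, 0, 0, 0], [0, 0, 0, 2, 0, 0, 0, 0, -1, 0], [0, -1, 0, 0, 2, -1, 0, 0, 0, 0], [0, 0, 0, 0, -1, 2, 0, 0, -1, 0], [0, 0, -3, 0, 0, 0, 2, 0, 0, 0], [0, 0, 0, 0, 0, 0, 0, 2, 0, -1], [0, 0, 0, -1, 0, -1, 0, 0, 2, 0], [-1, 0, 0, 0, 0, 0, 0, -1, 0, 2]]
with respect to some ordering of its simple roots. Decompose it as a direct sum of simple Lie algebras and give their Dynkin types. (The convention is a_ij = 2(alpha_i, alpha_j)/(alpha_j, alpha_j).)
The diagram associated to this matrix has two connected components: the simple roots {alpha_1, alpha_2, alpha_4, alpha_5, alpha_6, alpha_8, alpha_9, alpha_10} form a chain of 8 nodes with single edges (A_8), and {alpha_3, alpha_7} form two nodes joined by a triple edge (G_2). A semisimple Lie algebra decomposes uniquely as the direct sum of simple ideals, one per connected component of its Dynkin diagram, so g ≅ A_8 ⊕ G_2 (dimension 80 + 14 = 94).

A_8 (sl(9)) ⊕ G_2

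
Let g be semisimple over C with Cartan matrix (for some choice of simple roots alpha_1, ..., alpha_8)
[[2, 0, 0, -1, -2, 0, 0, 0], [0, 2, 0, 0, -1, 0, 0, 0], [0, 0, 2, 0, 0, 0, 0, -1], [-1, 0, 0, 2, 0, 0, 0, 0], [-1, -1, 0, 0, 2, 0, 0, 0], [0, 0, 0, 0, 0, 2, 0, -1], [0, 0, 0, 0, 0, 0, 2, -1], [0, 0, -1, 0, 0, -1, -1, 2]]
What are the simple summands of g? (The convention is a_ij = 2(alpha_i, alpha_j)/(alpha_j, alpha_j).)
The diagram associated to this matrix has two connected components: the simple roots {alpha_3, alpha_6, alpha_7, alpha_8} form a chain of 2 nodes with a fork of two nodes at one end (D_4), and {alpha_1, alpha_2, alpha_4, alpha_5} form a chain of 4 nodes with a double edge between the middle two (F_4). A semisimple Lie algebra decomposes uniquely as the direct sum of simple ideals, one per connected component of its Dynkin diagram, so g ≅ D_4 ⊕ F_4 (dimension 28 + 52 = 80).

D_4 ⊕ F_4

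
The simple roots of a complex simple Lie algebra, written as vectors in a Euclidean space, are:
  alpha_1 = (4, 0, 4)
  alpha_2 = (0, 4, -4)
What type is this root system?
A_2 (sl(3))

Compute the Cartan integers a_ij = 2(alpha_i, alpha_j)/(alpha_j, alpha_j); the resulting 2x2 Cartan matrix is
[[2, -1], [-1, 2]].
All simple roots have the same length, so the diagram is simply laced. The associated Dynkin diagram is a chain of 2 nodes with single edges (A_2), so the type is A_2 (the algebra sl(3)).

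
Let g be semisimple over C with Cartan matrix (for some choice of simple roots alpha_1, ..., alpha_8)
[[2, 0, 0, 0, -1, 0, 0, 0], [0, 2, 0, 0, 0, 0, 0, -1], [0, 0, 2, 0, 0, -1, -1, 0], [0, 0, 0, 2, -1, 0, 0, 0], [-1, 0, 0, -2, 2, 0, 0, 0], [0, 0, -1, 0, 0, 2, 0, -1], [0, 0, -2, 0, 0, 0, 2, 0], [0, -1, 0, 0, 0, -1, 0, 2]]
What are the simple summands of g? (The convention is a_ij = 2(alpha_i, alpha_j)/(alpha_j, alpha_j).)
The diagram associated to this matrix has two connected components: the simple roots {alpha_1, alpha_4, alpha_5} form a chain of 3 nodes with a double edge at one end; the terminal node there is the unique short simple root (B_3), and {alpha_2, alpha_3, alpha_6, alpha_7, alpha_8} form a chain of 5 nodes with a double edge at one end; the terminal node there is the unique long simple root (C_5). A semisimple Lie algebra decomposes uniquely as the direct sum of simple ideals, one per connected component of its Dynkin diagram, so g ≅ B_3 ⊕ C_5 (dimension 21 + 55 = 76).

B_3 ⊕ C_5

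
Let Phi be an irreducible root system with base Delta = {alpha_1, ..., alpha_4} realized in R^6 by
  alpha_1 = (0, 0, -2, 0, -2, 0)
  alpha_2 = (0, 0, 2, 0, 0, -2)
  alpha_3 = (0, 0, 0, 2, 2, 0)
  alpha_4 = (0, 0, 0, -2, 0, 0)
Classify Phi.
B_4

Compute the Cartan integers a_ij = 2(alpha_i, alpha_j)/(alpha_j, alpha_j); the resulting 4x4 Cartan matrix is
[[2, -1, -1, 0], [-1, 2, 0, 0], [-1, 0, 2, -2], [0, 0, -1, 2]].
The roots have two lengths (squared-length ratio 2:1); the short ones are alpha_{4}. The associated Dynkin diagram is a chain of 4 nodes with a double edge at one end; the terminal node there is the unique short simple root (B_4), so the type is B_4 (the algebra so(9)).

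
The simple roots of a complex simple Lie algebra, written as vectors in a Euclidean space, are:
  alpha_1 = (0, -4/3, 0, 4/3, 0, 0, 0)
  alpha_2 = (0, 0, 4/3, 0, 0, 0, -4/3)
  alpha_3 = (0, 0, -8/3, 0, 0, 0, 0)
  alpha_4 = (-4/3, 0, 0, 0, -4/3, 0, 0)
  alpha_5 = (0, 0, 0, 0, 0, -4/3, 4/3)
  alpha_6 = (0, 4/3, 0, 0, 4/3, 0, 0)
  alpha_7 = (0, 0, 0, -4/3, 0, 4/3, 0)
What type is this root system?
Compute the Cartan integers a_ij = 2(alpha_i, alpha_j)/(alpha_j, alpha_j); the resulting 7x7 Cartan matrix is
[[2, 0, 0, 0, 0, -1, -1], [0, 2, -1, 0, -1, 0, 0], [0, -2, 2, 0, 0, 0, 0], [0, 0, 0, 2, 0, -1, 0], [0, -1, 0, 0, 2, 0, -1], [-1, 0, 0, -1, 0, 2, 0], [-1, 0, 0, 0, -1, 0, 2]].
The roots have two lengths (squared-length ratio 2:1); the short ones are alpha_{1,2,4,5,6,7}. The associated Dynkin diagram is a chain of 7 nodes with a double edge at one end; the terminal node there is the unique long simple root (C_7), so the type is C_7 (the algebra sp(14)).

C_7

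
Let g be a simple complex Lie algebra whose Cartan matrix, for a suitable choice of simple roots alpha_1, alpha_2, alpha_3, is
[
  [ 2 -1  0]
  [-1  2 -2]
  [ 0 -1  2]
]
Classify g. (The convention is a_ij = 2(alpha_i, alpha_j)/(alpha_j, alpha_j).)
type B_3

The matrix has rank 3 with 2's on the diagonal. Reading the off-diagonal entries as Dynkin edges (a single edge where a_ij = a_ji = -1; a double or triple edge where a_ij * a_ji = 2 or 3), the diagram is a chain of 3 nodes with a double edge at one end; the terminal node there is the unique short simple root (B_3). One simple-root ordering that puts it in standard form is (alpha_1, alpha_2, alpha_3). So the algebra is type B_3, i.e. so(7).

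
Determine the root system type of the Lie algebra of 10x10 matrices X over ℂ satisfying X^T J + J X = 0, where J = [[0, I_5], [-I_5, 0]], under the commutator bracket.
type C_5

This is sp(10), which has dimension 10(10+1)/2 = 55 and rank 10/2 = 5. In the classification of classical Lie algebras, the symplectic algebra sp(2n) has type C_n; here n = 5, so the Dynkin diagram is a chain of 5 nodes with a double edge at one end; the terminal node there is the unique long simple root (C_5). Hence the type is C_5.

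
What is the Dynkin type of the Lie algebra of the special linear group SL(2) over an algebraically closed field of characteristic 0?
This is sl(2), which has dimension 2^2 - 1 = 3 and rank 2 - 1 = 1 (a Cartan subalgebra is the diagonal traceless matrices). In the classification of classical Lie algebras, the special linear algebra sl(n+1) has type A_n; here n = 1, so the Dynkin diagram is a chain of 1 nodes with single edges (A_1). Hence the type is A_1.

A_1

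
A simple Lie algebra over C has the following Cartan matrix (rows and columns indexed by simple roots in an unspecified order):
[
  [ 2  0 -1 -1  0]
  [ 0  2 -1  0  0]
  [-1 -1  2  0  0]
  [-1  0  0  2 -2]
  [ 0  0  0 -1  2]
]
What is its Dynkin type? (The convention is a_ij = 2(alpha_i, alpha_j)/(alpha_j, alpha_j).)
The matrix has rank 5 with 2's on the diagonal. Reading the off-diagonal entries as Dynkin edges (a single edge where a_ij = a_ji = -1; a double or triple edge where a_ij * a_ji = 2 or 3), the diagram is a chain of 5 nodes with a double edge at one end; the terminal node there is the unique short simple root (B_5). One simple-root ordering that puts it in standard form is (alpha_2, alpha_3, alpha_1, alpha_4, alpha_5). So the algebra is type B_5, i.e. so(11).

B5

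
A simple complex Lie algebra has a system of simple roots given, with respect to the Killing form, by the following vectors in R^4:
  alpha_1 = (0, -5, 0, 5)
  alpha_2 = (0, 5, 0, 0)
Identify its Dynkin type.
B_2

Compute the Cartan integers a_ij = 2(alpha_i, alpha_j)/(alpha_j, alpha_j); the resulting 2x2 Cartan matrix is
[[2, -2], [-1, 2]].
The roots have two lengths (squared-length ratio 2:1); the short ones are alpha_{2}. The associated Dynkin diagram is a chain of 2 nodes with a double edge at one end; the terminal node there is the unique short simple root (B_2), so the type is B_2 (the algebra so(5)).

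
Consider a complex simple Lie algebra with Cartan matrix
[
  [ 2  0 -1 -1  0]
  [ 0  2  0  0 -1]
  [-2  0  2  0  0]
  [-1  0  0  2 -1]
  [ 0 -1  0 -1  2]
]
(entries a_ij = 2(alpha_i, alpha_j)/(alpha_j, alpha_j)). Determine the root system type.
The matrix has rank 5 with 2's on the diagonal. Reading the off-diagonal entries as Dynkin edges (a single edge where a_ij = a_ji = -1; a double or triple edge where a_ij * a_ji = 2 or 3), the diagram is a chain of 5 nodes with a double edge at one end; the terminal node there is the unique long simple root (C_5). One simple-root ordering that puts it in standard form is (alpha_2, alpha_5, alpha_4, alpha_1, alpha_3). So the algebra is type C_5, i.e. sp(10).

C5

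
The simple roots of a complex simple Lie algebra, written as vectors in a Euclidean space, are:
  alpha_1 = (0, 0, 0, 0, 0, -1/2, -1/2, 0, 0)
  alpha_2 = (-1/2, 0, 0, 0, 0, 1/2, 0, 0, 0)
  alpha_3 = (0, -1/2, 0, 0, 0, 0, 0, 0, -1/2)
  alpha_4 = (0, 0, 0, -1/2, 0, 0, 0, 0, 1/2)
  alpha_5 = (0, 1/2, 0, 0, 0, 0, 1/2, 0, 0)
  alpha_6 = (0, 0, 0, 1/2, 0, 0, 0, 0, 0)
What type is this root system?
Compute the Cartan integers a_ij = 2(alpha_i, alpha_j)/(alpha_j, alpha_j); the resulting 6x6 Cartan matrix is
[[2, -1, 0, 0, -1, 0], [-1, 2, 0, 0, 0, 0], [0, 0, 2, -1, -1, 0], [0, 0, -1, 2, 0, -2], [-1, 0, -1, 0, 2, 0], [0, 0, 0, -1, 0, 2]].
The roots have two lengths (squared-length ratio 2:1); the short ones are alpha_{6}. The associated Dynkin diagram is a chain of 6 nodes with a double edge at one end; the terminal node there is the unique short simple root (B_6), so the type is B_6 (the algebra so(13)).

B_6 (so(13))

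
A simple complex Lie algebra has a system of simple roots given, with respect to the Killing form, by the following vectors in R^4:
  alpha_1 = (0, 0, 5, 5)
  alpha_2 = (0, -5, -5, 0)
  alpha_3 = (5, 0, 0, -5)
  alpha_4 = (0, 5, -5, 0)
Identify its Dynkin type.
Compute the Cartan integers a_ij = 2(alpha_i, alpha_j)/(alpha_j, alpha_j); the resulting 4x4 Cartan matrix is
[[2, -1, -1, -1], [-1, 2, 0, 0], [-1, 0, 2, 0], [-1, 0, 0, 2]].
All simple roots have the same length, so the diagram is simply laced. The associated Dynkin diagram is a chain of 2 nodes with a fork of two nodes at one end (D_4), so the type is D_4 (the algebra so(8)).

D4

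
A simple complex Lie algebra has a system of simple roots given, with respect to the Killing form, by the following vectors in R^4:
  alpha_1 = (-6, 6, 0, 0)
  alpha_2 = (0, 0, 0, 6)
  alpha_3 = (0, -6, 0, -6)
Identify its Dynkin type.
B3

Compute the Cartan integers a_ij = 2(alpha_i, alpha_j)/(alpha_j, alpha_j); the resulting 3x3 Cartan matrix is
[[2, 0, -1], [0, 2, -1], [-1, -2, 2]].
The roots have two lengths (squared-length ratio 2:1); the short ones are alpha_{2}. The associated Dynkin diagram is a chain of 3 nodes with a double edge at one end; the terminal node there is the unique short simple root (B_3), so the type is B_3 (the algebra so(7)).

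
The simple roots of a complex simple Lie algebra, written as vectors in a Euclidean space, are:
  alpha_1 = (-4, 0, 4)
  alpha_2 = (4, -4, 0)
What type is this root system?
Compute the Cartan integers a_ij = 2(alpha_i, alpha_j)/(alpha_j, alpha_j); the resulting 2x2 Cartan matrix is
[[2, -1], [-1, 2]].
All simple roots have the same length, so the diagram is simply laced. The associated Dynkin diagram is a chain of 2 nodes with single edges (A_2), so the type is A_2 (the algebra sl(3)).

A_2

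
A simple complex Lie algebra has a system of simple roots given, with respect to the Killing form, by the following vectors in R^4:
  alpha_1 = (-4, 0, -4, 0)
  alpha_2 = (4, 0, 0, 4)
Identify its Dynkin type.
Compute the Cartan integers a_ij = 2(alpha_i, alpha_j)/(alpha_j, alpha_j); the resulting 2x2 Cartan matrix is
[[2, -1], [-1, 2]].
All simple roots have the same length, so the diagram is simply laced. The associated Dynkin diagram is a chain of 2 nodes with single edges (A_2), so the type is A_2 (the algebra sl(3)).

A_2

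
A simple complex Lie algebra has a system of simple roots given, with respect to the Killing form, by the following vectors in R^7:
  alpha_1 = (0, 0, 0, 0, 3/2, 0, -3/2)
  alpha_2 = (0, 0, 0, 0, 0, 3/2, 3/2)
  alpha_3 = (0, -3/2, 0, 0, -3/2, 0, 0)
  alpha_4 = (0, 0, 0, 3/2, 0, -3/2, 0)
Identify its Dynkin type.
Compute the Cartan integers a_ij = 2(alpha_i, alpha_j)/(alpha_j, alpha_j); the resulting 4x4 Cartan matrix is
[[2, -1, -1, 0], [-1, 2, 0, -1], [-1, 0, 2, 0], [0, -1, 0, 2]].
All simple roots have the same length, so the diagram is simply laced. The associated Dynkin diagram is a chain of 4 nodes with single edges (A_4), so the type is A_4 (the algebra sl(5)).

type A_4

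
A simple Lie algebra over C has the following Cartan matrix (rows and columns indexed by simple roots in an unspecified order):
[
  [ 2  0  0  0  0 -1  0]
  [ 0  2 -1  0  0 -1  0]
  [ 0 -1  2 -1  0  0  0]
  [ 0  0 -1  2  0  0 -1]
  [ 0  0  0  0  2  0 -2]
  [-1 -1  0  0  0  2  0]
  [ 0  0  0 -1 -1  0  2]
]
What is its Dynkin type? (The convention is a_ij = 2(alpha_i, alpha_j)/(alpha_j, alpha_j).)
The matrix has rank 7 with 2's on the diagonal. Reading the off-diagonal entries as Dynkin edges (a single edge where a_ij = a_ji = -1; a double or triple edge where a_ij * a_ji = 2 or 3), the diagram is a chain of 7 nodes with a double edge at one end; the terminal node there is the unique long simple root (C_7). One simple-root ordering that puts it in standard form is (alpha_1, alpha_6, alpha_2, alpha_3, alpha_4, alpha_7, alpha_5). So the algebra is type C_7, i.e. sp(14).

C_7 (sp(14))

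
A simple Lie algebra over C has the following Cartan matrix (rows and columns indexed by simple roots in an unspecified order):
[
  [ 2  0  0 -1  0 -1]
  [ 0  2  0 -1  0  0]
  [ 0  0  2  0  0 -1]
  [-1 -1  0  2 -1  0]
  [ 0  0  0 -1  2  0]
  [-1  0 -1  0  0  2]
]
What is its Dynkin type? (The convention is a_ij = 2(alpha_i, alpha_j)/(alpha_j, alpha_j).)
D6

The matrix has rank 6 with 2's on the diagonal. Reading the off-diagonal entries as Dynkin edges (a single edge where a_ij = a_ji = -1; a double or triple edge where a_ij * a_ji = 2 or 3), the diagram is a chain of 4 nodes with a fork of two nodes at one end (D_6). One simple-root ordering that puts it in standard form is (alpha_3, alpha_6, alpha_1, alpha_4, alpha_5, alpha_2). So the algebra is type D_6, i.e. so(12).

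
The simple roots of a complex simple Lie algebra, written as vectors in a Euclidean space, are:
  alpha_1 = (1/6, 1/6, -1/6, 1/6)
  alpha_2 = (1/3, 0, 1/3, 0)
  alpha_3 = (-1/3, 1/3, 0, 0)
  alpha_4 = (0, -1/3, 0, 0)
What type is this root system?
Compute the Cartan integers a_ij = 2(alpha_i, alpha_j)/(alpha_j, alpha_j); the resulting 4x4 Cartan matrix is
[[2, 0, 0, -1], [0, 2, -1, 0], [0, -1, 2, -2], [-1, 0, -1, 2]].
The roots have two lengths (squared-length ratio 2:1); the short ones are alpha_{1,4}. The associated Dynkin diagram is a chain of 4 nodes with a double edge between the middle two (F_4), so the type is F_4.

F_4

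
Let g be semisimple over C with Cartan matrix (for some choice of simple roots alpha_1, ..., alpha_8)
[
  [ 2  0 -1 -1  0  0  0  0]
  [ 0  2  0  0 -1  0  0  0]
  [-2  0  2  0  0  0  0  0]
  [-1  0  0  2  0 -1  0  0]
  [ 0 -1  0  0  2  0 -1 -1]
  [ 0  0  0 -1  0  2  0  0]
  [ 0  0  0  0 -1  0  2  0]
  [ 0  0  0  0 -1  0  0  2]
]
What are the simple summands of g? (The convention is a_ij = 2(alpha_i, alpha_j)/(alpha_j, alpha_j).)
C4 + D4

The diagram associated to this matrix has two connected components: the simple roots {alpha_1, alpha_3, alpha_4, alpha_6} form a chain of 4 nodes with a double edge at one end; the terminal node there is the unique long simple root (C_4), and {alpha_2, alpha_5, alpha_7, alpha_8} form a chain of 2 nodes with a fork of two nodes at one end (D_4). A semisimple Lie algebra decomposes uniquely as the direct sum of simple ideals, one per connected component of its Dynkin diagram, so g ≅ C_4 ⊕ D_4 (dimension 36 + 28 = 64).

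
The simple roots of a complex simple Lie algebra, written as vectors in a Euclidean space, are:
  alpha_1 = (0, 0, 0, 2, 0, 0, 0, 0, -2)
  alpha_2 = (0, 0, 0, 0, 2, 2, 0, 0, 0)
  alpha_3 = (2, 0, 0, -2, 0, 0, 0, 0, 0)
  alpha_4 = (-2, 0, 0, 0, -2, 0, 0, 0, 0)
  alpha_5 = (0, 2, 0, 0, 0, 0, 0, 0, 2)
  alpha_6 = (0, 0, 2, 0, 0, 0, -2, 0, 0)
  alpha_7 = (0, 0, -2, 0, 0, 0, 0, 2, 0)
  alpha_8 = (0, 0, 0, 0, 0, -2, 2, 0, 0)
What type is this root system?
Compute the Cartan integers a_ij = 2(alpha_i, alpha_j)/(alpha_j, alpha_j); the resulting 8x8 Cartan matrix is
[[2, 0, -1, 0, -1, 0, 0, 0], [0, 2, 0, -1, 0, 0, 0, -1], [-1, 0, 2, -1, 0, 0, 0, 0], [0, -1, -1, 2, 0, 0, 0, 0], [-1, 0, 0, 0, 2, 0, 0, 0], [0, 0, 0, 0, 0, 2, -1, -1], [0, 0, 0, 0, 0, -1, 2, 0], [0, -1, 0, 0, 0, -1, 0, 2]].
All simple roots have the same length, so the diagram is simply laced. The associated Dynkin diagram is a chain of 8 nodes with single edges (A_8), so the type is A_8 (the algebra sl(9)).

A_8 (sl(9))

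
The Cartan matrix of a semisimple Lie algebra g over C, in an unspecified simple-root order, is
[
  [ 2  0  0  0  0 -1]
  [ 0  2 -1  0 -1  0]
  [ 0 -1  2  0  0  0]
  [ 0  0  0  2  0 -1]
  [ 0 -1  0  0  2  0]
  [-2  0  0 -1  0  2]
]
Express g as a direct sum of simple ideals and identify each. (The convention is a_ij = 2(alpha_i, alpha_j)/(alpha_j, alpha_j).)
A_3 (sl(4)) ⊕ B_3 (so(7))

The diagram associated to this matrix has two connected components: the simple roots {alpha_2, alpha_3, alpha_5} form a chain of 3 nodes with single edges (A_3), and {alpha_1, alpha_4, alpha_6} form a chain of 3 nodes with a double edge at one end; the terminal node there is the unique short simple root (B_3). A semisimple Lie algebra decomposes uniquely as the direct sum of simple ideals, one per connected component of its Dynkin diagram, so g ≅ A_3 ⊕ B_3 (dimension 15 + 21 = 36).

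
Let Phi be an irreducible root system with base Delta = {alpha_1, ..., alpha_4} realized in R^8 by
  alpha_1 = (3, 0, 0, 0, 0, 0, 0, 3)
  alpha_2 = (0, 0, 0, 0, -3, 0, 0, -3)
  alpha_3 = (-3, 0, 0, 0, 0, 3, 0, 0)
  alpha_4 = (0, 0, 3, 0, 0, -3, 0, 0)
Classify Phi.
Compute the Cartan integers a_ij = 2(alpha_i, alpha_j)/(alpha_j, alpha_j); the resulting 4x4 Cartan matrix is
[[2, -1, -1, 0], [-1, 2, 0, 0], [-1, 0, 2, -1], [0, 0, -1, 2]].
All simple roots have the same length, so the diagram is simply laced. The associated Dynkin diagram is a chain of 4 nodes with single edges (A_4), so the type is A_4 (the algebra sl(5)).

A_4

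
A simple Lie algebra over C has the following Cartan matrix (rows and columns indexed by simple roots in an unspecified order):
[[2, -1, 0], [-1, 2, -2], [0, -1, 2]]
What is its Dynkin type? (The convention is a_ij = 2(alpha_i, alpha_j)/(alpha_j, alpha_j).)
The matrix has rank 3 with 2's on the diagonal. Reading the off-diagonal entries as Dynkin edges (a single edge where a_ij = a_ji = -1; a double or triple edge where a_ij * a_ji = 2 or 3), the diagram is a chain of 3 nodes with a double edge at one end; the terminal node there is the unique short simple root (B_3). One simple-root ordering that puts it in standard form is (alpha_1, alpha_2, alpha_3). So the algebra is type B_3, i.e. so(7).

B3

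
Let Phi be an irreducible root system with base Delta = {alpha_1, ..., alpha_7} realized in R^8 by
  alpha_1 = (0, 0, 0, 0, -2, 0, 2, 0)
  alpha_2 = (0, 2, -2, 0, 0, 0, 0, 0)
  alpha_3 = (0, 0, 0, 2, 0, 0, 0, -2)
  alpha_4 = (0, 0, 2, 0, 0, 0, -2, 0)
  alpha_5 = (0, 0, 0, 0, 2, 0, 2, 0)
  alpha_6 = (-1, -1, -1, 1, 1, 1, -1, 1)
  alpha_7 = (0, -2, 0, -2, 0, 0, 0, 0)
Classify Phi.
Compute the Cartan integers a_ij = 2(alpha_i, alpha_j)/(alpha_j, alpha_j); the resulting 7x7 Cartan matrix is
[[2, 0, 0, -1, 0, -1, 0], [0, 2, 0, -1, 0, 0, -1], [0, 0, 2, 0, 0, 0, -1], [-1, -1, 0, 2, -1, 0, 0], [0, 0, 0, -1, 2, 0, 0], [-1, 0, 0, 0, 0, 2, 0], [0, -1, -1, 0, 0, 0, 2]].
All simple roots have the same length, so the diagram is simply laced. The associated Dynkin diagram is a chain of 6 nodes with one extra node attached to the third node from one end (E_7), so the type is E_7.

type E_7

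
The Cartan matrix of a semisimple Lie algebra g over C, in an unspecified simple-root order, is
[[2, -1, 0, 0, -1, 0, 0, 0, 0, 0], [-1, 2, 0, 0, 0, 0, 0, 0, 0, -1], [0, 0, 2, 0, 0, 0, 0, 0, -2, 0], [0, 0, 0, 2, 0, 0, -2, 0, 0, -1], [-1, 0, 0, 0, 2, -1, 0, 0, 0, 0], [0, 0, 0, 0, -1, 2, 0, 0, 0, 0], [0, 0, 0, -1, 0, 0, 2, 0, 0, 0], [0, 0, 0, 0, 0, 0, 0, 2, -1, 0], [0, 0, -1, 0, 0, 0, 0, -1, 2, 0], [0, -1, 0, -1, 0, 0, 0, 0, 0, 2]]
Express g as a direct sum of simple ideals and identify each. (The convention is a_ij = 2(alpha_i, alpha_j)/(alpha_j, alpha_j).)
type B_7 + type C_3

The diagram associated to this matrix has two connected components: the simple roots {alpha_1, alpha_2, alpha_4, alpha_5, alpha_6, alpha_7, alpha_10} form a chain of 7 nodes with a double edge at one end; the terminal node there is the unique short simple root (B_7), and {alpha_3, alpha_8, alpha_9} form a chain of 3 nodes with a double edge at one end; the terminal node there is the unique long simple root (C_3). A semisimple Lie algebra decomposes uniquely as the direct sum of simple ideals, one per connected component of its Dynkin diagram, so g ≅ B_7 ⊕ C_3 (dimension 105 + 21 = 126).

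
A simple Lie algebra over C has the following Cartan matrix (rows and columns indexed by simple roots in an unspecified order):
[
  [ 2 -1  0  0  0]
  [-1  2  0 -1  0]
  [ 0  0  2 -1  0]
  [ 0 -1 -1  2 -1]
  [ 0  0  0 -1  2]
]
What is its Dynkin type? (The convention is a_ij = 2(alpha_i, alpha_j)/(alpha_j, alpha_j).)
The matrix has rank 5 with 2's on the diagonal. Reading the off-diagonal entries as Dynkin edges (a single edge where a_ij = a_ji = -1; a double or triple edge where a_ij * a_ji = 2 or 3), the diagram is a chain of 3 nodes with a fork of two nodes at one end (D_5). One simple-root ordering that puts it in standard form is (alpha_1, alpha_2, alpha_4, alpha_3, alpha_5). So the algebra is type D_5, i.e. so(10).

D_5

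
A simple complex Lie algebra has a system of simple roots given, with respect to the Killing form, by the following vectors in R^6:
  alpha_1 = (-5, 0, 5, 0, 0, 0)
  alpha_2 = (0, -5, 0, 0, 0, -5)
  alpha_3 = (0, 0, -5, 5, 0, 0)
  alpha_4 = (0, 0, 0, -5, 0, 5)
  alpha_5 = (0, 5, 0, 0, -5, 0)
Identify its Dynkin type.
Compute the Cartan integers a_ij = 2(alpha_i, alpha_j)/(alpha_j, alpha_j); the resulting 5x5 Cartan matrix is
[[2, 0, -1, 0, 0], [0, 2, 0, -1, -1], [-1, 0, 2, -1, 0], [0, -1, -1, 2, 0], [0, -1, 0, 0, 2]].
All simple roots have the same length, so the diagram is simply laced. The associated Dynkin diagram is a chain of 5 nodes with single edges (A_5), so the type is A_5 (the algebra sl(6)).

A5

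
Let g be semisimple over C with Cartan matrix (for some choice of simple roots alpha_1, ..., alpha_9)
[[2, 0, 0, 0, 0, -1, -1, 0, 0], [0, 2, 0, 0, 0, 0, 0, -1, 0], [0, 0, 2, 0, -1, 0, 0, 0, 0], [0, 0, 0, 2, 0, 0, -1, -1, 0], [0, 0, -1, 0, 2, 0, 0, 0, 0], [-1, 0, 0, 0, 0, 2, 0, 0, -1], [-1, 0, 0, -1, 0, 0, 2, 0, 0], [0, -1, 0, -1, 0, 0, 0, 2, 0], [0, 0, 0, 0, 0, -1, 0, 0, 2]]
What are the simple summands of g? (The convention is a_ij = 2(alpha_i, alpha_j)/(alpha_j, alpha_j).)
A2 + A7

The diagram associated to this matrix has two connected components: the simple roots {alpha_3, alpha_5} form a chain of 2 nodes with single edges (A_2), and {alpha_1, alpha_2, alpha_4, alpha_6, alpha_7, alpha_8, alpha_9} form a chain of 7 nodes with single edges (A_7). A semisimple Lie algebra decomposes uniquely as the direct sum of simple ideals, one per connected component of its Dynkin diagram, so g ≅ A_2 ⊕ A_7 (dimension 8 + 63 = 71).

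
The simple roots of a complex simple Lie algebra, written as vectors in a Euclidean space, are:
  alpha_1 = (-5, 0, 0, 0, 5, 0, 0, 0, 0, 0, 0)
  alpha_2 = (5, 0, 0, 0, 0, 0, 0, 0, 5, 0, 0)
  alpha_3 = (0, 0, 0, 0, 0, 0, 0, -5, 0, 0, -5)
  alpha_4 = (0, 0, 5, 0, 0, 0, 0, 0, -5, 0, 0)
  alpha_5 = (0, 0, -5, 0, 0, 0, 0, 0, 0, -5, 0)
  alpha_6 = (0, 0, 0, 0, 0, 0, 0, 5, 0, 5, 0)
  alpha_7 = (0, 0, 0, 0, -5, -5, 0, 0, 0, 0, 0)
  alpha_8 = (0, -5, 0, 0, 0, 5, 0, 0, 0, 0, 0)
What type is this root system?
Compute the Cartan integers a_ij = 2(alpha_i, alpha_j)/(alpha_j, alpha_j); the resulting 8x8 Cartan matrix is
[[2, -1, 0, 0, 0, 0, -1, 0], [-1, 2, 0, -1, 0, 0, 0, 0], [0, 0, 2, 0, 0, -1, 0, 0], [0, -1, 0, 2, -1, 0, 0, 0], [0, 0, 0, -1, 2, -1, 0, 0], [0, 0, -1, 0, -1, 2, 0, 0], [-1, 0, 0, 0, 0, 0, 2, -1], [0, 0, 0, 0, 0, 0, -1, 2]].
All simple roots have the same length, so the diagram is simply laced. The associated Dynkin diagram is a chain of 8 nodes with single edges (A_8), so the type is A_8 (the algebra sl(9)).

A_8 (sl(9))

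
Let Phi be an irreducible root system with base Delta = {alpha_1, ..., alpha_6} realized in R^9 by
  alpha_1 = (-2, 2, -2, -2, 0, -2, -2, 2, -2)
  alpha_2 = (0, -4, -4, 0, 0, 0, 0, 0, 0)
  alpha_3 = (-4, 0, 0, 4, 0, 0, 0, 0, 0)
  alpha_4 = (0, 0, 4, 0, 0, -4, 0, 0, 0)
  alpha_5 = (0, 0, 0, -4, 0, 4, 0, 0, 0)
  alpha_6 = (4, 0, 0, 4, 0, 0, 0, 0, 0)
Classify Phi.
E_6

Compute the Cartan integers a_ij = 2(alpha_i, alpha_j)/(alpha_j, alpha_j); the resulting 6x6 Cartan matrix is
[[2, 0, 0, 0, 0, -1], [0, 2, 0, -1, 0, 0], [0, 0, 2, 0, -1, 0], [0, -1, 0, 2, -1, 0], [0, 0, -1, -1, 2, -1], [-1, 0, 0, 0, -1, 2]].
All simple roots have the same length, so the diagram is simply laced. The associated Dynkin diagram is a chain of 5 nodes with one extra node attached to the third node from one end (E_6), so the type is E_6.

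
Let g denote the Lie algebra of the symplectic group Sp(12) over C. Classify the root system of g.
C_6 (sp(12))

This is sp(12), which has dimension 12(12+1)/2 = 78 and rank 12/2 = 6. In the classification of classical Lie algebras, the symplectic algebra sp(2n) has type C_n; here n = 6, so the Dynkin diagram is a chain of 6 nodes with a double edge at one end; the terminal node there is the unique long simple root (C_6). Hence the type is C_6.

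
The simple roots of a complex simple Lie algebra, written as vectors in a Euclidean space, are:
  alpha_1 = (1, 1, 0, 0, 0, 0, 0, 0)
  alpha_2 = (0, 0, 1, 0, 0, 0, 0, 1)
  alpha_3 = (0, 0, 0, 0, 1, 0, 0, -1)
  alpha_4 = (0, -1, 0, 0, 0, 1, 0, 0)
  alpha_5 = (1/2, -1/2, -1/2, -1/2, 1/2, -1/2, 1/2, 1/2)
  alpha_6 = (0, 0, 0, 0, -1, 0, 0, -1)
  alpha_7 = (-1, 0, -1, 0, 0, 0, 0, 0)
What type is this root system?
Compute the Cartan integers a_ij = 2(alpha_i, alpha_j)/(alpha_j, alpha_j); the resulting 7x7 Cartan matrix is
[[2, 0, 0, -1, 0, 0, -1], [0, 2, -1, 0, 0, -1, -1], [0, -1, 2, 0, 0, 0, 0], [-1, 0, 0, 2, 0, 0, 0], [0, 0, 0, 0, 2, -1, 0], [0, -1, 0, 0, -1, 2, 0], [-1, -1, 0, 0, 0, 0, 2]].
All simple roots have the same length, so the diagram is simply laced. The associated Dynkin diagram is a chain of 6 nodes with one extra node attached to the third node from one end (E_7), so the type is E_7.

E7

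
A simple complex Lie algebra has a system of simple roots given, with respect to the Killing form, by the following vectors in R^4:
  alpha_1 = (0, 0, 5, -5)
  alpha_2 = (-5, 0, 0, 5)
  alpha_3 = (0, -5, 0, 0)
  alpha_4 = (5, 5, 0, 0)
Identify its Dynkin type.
B_4 (so(9))

Compute the Cartan integers a_ij = 2(alpha_i, alpha_j)/(alpha_j, alpha_j); the resulting 4x4 Cartan matrix is
[[2, -1, 0, 0], [-1, 2, 0, -1], [0, 0, 2, -1], [0, -1, -2, 2]].
The roots have two lengths (squared-length ratio 2:1); the short ones are alpha_{3}. The associated Dynkin diagram is a chain of 4 nodes with a double edge at one end; the terminal node there is the unique short simple root (B_4), so the type is B_4 (the algebra so(9)).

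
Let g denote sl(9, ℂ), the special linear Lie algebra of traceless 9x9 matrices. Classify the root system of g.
This is sl(9), which has dimension 9^2 - 1 = 80 and rank 9 - 1 = 8 (a Cartan subalgebra is the diagonal traceless matrices). In the classification of classical Lie algebras, the special linear algebra sl(n+1) has type A_n; here n = 8, so the Dynkin diagram is a chain of 8 nodes with single edges (A_8). Hence the type is A_8.

type A_8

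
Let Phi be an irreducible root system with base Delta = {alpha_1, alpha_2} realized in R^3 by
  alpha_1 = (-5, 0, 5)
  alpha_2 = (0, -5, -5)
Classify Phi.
A_2

Compute the Cartan integers a_ij = 2(alpha_i, alpha_j)/(alpha_j, alpha_j); the resulting 2x2 Cartan matrix is
[[2, -1], [-1, 2]].
All simple roots have the same length, so the diagram is simply laced. The associated Dynkin diagram is a chain of 2 nodes with single edges (A_2), so the type is A_2 (the algebra sl(3)).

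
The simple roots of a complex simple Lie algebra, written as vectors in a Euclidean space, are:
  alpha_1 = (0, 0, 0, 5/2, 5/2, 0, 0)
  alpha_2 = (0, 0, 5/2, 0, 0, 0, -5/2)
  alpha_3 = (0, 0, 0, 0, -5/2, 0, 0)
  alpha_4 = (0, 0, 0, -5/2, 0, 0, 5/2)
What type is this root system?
Compute the Cartan integers a_ij = 2(alpha_i, alpha_j)/(alpha_j, alpha_j); the resulting 4x4 Cartan matrix is
[[2, 0, -2, -1], [0, 2, 0, -1], [-1, 0, 2, 0], [-1, -1, 0, 2]].
The roots have two lengths (squared-length ratio 2:1); the short ones are alpha_{3}. The associated Dynkin diagram is a chain of 4 nodes with a double edge at one end; the terminal node there is the unique short simple root (B_4), so the type is B_4 (the algebra so(9)).

B_4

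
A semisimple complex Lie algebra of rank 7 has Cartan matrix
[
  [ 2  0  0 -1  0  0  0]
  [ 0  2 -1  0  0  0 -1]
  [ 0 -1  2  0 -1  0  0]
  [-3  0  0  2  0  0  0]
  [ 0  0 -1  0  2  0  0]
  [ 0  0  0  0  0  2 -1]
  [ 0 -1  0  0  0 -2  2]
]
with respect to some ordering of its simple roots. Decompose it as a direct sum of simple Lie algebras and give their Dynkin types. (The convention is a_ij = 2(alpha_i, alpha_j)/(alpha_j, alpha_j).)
The diagram associated to this matrix has two connected components: the simple roots {alpha_2, alpha_3, alpha_5, alpha_6, alpha_7} form a chain of 5 nodes with a double edge at one end; the terminal node there is the unique short simple root (B_5), and {alpha_1, alpha_4} form two nodes joined by a triple edge (G_2). A semisimple Lie algebra decomposes uniquely as the direct sum of simple ideals, one per connected component of its Dynkin diagram, so g ≅ B_5 ⊕ G_2 (dimension 55 + 14 = 69).

B_5 (so(11)) ⊕ G_2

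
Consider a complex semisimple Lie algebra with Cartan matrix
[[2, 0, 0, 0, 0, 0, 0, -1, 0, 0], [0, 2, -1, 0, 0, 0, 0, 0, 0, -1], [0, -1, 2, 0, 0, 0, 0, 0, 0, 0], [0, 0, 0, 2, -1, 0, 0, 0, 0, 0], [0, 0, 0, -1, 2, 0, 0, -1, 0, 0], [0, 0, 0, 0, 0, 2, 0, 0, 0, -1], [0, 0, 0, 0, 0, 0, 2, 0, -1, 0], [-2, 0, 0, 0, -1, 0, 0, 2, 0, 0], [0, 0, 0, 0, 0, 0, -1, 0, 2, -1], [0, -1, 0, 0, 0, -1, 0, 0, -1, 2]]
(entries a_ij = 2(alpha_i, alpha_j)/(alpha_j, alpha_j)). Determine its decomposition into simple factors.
B_4 + E_6

The diagram associated to this matrix has two connected components: the simple roots {alpha_1, alpha_4, alpha_5, alpha_8} form a chain of 4 nodes with a double edge at one end; the terminal node there is the unique short simple root (B_4), and {alpha_2, alpha_3, alpha_6, alpha_7, alpha_9, alpha_10} form a chain of 5 nodes with one extra node attached to the third node from one end (E_6). A semisimple Lie algebra decomposes uniquely as the direct sum of simple ideals, one per connected component of its Dynkin diagram, so g ≅ B_4 ⊕ E_6 (dimension 36 + 78 = 114).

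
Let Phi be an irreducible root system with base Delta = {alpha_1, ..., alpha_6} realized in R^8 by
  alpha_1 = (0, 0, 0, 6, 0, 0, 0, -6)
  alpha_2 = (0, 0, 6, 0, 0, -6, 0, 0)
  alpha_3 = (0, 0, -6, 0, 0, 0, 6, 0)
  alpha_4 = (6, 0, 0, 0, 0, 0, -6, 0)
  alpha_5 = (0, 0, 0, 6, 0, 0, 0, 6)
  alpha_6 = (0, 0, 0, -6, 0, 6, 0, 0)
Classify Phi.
Compute the Cartan integers a_ij = 2(alpha_i, alpha_j)/(alpha_j, alpha_j); the resulting 6x6 Cartan matrix is
[[2, 0, 0, 0, 0, -1], [0, 2, -1, 0, 0, -1], [0, -1, 2, -1, 0, 0], [0, 0, -1, 2, 0, 0], [0, 0, 0, 0, 2, -1], [-1, -1, 0, 0, -1, 2]].
All simple roots have the same length, so the diagram is simply laced. The associated Dynkin diagram is a chain of 4 nodes with a fork of two nodes at one end (D_6), so the type is D_6 (the algebra so(12)).

D6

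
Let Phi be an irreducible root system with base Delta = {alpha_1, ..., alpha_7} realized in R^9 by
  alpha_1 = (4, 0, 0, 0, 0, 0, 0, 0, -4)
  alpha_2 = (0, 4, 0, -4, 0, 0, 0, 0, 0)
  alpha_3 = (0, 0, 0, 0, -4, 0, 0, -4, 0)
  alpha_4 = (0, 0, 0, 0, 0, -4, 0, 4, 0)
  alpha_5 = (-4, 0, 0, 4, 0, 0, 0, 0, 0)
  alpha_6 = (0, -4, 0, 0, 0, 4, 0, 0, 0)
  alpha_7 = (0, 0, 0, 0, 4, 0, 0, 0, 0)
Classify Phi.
Compute the Cartan integers a_ij = 2(alpha_i, alpha_j)/(alpha_j, alpha_j); the resulting 7x7 Cartan matrix is
[[2, 0, 0, 0, -1, 0, 0], [0, 2, 0, 0, -1, -1, 0], [0, 0, 2, -1, 0, 0, -2], [0, 0, -1, 2, 0, -1, 0], [-1, -1, 0, 0, 2, 0, 0], [0, -1, 0, -1, 0, 2, 0], [0, 0, -1, 0, 0, 0, 2]].
The roots have two lengths (squared-length ratio 2:1); the short ones are alpha_{7}. The associated Dynkin diagram is a chain of 7 nodes with a double edge at one end; the terminal node there is the unique short simple root (B_7), so the type is B_7 (the algebra so(15)).

B_7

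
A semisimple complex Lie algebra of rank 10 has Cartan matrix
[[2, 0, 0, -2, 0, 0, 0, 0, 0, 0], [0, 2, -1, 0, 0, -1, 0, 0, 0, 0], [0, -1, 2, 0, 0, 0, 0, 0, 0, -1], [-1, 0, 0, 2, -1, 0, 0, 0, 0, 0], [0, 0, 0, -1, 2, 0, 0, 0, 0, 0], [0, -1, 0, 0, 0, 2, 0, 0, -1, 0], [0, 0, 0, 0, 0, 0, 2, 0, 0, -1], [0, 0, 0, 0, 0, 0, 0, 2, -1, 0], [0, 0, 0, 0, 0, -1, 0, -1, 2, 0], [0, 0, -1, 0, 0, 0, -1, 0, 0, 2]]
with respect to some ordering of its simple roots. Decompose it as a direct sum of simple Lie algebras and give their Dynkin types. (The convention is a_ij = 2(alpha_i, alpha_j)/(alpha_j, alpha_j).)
A7 ⊕ C3

The diagram associated to this matrix has two connected components: the simple roots {alpha_2, alpha_3, alpha_6, alpha_7, alpha_8, alpha_9, alpha_10} form a chain of 7 nodes with single edges (A_7), and {alpha_1, alpha_4, alpha_5} form a chain of 3 nodes with a double edge at one end; the terminal node there is the unique long simple root (C_3). A semisimple Lie algebra decomposes uniquely as the direct sum of simple ideals, one per connected component of its Dynkin diagram, so g ≅ A_7 ⊕ C_3 (dimension 63 + 21 = 84).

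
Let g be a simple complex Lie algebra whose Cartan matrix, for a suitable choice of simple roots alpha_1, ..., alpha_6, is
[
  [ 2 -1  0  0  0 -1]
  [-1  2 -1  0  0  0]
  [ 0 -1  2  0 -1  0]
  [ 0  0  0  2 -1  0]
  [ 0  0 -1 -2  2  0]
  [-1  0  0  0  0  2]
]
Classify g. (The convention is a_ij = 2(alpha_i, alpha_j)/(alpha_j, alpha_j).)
The matrix has rank 6 with 2's on the diagonal. Reading the off-diagonal entries as Dynkin edges (a single edge where a_ij = a_ji = -1; a double or triple edge where a_ij * a_ji = 2 or 3), the diagram is a chain of 6 nodes with a double edge at one end; the terminal node there is the unique short simple root (B_6). One simple-root ordering that puts it in standard form is (alpha_6, alpha_1, alpha_2, alpha_3, alpha_5, alpha_4). So the algebra is type B_6, i.e. so(13).

B6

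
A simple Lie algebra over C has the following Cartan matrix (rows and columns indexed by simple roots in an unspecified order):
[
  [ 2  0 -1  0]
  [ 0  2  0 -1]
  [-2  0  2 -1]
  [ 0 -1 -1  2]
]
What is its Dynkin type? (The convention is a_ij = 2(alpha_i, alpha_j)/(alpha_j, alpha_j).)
B_4 (so(9))

The matrix has rank 4 with 2's on the diagonal. Reading the off-diagonal entries as Dynkin edges (a single edge where a_ij = a_ji = -1; a double or triple edge where a_ij * a_ji = 2 or 3), the diagram is a chain of 4 nodes with a double edge at one end; the terminal node there is the unique short simple root (B_4). One simple-root ordering that puts it in standard form is (alpha_2, alpha_4, alpha_3, alpha_1). So the algebra is type B_4, i.e. so(9).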